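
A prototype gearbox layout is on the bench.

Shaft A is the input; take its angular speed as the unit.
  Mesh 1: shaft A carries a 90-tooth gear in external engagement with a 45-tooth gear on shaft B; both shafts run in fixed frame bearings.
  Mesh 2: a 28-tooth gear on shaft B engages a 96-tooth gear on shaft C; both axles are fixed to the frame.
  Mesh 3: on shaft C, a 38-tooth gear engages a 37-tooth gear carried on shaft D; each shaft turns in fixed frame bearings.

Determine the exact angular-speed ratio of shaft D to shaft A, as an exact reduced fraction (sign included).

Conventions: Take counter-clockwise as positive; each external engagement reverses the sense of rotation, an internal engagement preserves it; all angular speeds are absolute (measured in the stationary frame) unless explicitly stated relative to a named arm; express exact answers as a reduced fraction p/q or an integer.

class = fixed-axis compound train [3 meshes; 3 ratios multiply, 3 sense flips]
mesh 1 [90T→45T]: running ratio 2, sense −
mesh 2 [28T→96T]: running ratio 7/12, sense +
mesh 3 [38T→37T]: running ratio 133/222, sense −
ω_out/ω_in = -133/222

-133/222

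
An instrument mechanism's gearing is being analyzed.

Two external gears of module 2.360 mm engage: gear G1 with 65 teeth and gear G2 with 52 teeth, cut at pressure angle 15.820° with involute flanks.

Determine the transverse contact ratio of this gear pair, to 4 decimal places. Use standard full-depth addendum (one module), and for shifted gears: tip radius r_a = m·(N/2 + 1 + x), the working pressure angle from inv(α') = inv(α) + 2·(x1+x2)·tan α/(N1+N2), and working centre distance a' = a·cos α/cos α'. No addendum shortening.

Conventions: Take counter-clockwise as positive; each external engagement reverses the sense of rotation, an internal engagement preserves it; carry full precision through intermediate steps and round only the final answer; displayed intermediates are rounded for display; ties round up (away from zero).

recognized (one external pair, fixed centres): single-mesh tooth geometry, m = 2.360, N1 = 65, N2 = 52
base radii: r_b1 = 73.794826, r_b2 = 59.035861
tip radii: r_a1 = 79.060000, r_a2 = 63.720000
no profile shift: α' = α, a' = a
action lengths: √(r_a1²−r_b1²) = 28.369126, √(r_a2²−r_b2²) = 23.979274
base pitch p_b = π·m·cos α = 7.133332
CR = (28.369126 + 23.979274 − 138.060000·sin 15.82000°)/7.133332 = 2.062293
contact ratio ≈ 2.0623

2.0623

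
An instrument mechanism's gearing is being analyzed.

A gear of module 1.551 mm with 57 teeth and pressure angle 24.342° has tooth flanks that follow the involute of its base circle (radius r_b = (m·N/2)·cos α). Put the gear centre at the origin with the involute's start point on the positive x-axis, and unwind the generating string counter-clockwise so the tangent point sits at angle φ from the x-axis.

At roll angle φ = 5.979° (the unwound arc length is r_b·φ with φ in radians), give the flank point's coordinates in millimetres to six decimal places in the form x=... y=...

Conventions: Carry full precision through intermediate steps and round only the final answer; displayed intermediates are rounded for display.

x=40.492556 y=0.015239

class = single-mesh tooth geometry [base-circle involute, m = 1.551, 57T]
pitch radius r_p = m·N/2 = 1.551·57/2 = 44.203500
base radius r_b = r_p·cos α = 44.203500·cos 24.342° = 40.273870
roll angle φ = 5.979° = 0.10435324 rad
x = r_b·(cos φ + φ·sin φ) = 40.492556
y = r_b·(sin φ − φ·cos φ) = 0.015239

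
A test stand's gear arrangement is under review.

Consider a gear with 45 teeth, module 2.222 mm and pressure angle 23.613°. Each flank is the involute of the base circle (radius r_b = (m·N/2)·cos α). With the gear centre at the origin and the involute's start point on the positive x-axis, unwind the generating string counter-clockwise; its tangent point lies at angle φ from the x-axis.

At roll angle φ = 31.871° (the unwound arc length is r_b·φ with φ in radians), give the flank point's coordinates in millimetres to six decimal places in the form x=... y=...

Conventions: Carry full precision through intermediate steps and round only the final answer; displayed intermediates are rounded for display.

topology: single-mesh involute geometry — m = 2.222, N = 45
pitch radius r_p = m·N/2 = 2.222·45/2 = 49.995000
base radius r_b = r_p·cos α = 49.995000·cos 23.613° = 45.809012
roll angle φ = 31.871° = 0.55625389 rad
x = r_b·(cos φ + φ·sin φ) = 52.357221
y = r_b·(sin φ − φ·cos φ) = 2.547716

x=52.357221 y=2.547716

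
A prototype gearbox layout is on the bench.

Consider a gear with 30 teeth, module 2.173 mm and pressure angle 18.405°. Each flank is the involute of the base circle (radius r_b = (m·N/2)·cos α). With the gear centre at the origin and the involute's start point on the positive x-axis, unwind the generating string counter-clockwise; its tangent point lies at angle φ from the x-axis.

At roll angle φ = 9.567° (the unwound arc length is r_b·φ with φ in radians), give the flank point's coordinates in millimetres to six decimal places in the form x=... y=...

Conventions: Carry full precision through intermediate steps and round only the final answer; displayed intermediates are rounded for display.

x=31.355861 y=0.047860

single-mesh involute tooth geometry (30T wheel at module 2.173)
pitch radius r_p = m·N/2 = 2.173·30/2 = 32.595000
base radius r_b = r_p·cos α = 32.595000·cos 18.405° = 30.927716
roll angle φ = 9.567° = 0.16697565 rad
x = r_b·(cos φ + φ·sin φ) = 31.355861
y = r_b·(sin φ − φ·cos φ) = 0.047860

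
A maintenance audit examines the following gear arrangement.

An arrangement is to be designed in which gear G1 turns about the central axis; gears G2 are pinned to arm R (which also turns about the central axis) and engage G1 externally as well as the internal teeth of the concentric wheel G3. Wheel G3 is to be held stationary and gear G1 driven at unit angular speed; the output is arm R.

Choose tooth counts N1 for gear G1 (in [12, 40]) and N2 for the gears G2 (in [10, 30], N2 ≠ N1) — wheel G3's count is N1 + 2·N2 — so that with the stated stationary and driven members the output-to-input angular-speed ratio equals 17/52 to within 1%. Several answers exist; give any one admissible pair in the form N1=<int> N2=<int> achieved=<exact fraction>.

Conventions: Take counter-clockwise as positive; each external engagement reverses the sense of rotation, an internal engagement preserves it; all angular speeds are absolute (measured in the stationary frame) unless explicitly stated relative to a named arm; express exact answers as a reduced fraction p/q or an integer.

topology: planetary set — design target 17/52, arm = carrier (Willis)
Willis with ω_ring = 0: ω_arm/ω_sun = N1/(N1+N3); set equal to 17/52  ⇒  N3/N1 = 1/(17/52) − 1 = 35/17
N3 = N1 + 2·N2  ⇒  N2/N1 = (N3/N1 − 1)/2 = (35/17 − 1)/2 = 9/17
smallest multiple with N1 ≥ 12 and N2 ≥ 10: k = 2  ⇒  N1 = 2·17 = 34, N2 = 2·9 = 18 (N1 ≤ 40, N2 ≤ 30, N2 ≠ N1 ✓), N3 = 34 + 2·18 = 70
check: N1/(N1+N3) with N1 = 34, N3 = 70 gives 17/52; |achieved − target| = 0 ≤ 17/5200 ✓

N1=34 N2=18 achieved=17/52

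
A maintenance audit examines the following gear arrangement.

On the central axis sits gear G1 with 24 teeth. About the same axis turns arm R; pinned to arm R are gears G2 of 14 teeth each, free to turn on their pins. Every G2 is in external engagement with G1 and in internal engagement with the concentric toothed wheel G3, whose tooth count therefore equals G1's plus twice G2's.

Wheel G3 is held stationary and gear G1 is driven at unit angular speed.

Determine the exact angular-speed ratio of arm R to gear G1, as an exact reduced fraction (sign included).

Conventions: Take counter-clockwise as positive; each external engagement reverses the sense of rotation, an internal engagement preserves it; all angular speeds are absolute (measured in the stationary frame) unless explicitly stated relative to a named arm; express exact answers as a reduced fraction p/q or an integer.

class = planetary set [G3 = 24+2·14 = 52; Willis about the carrier]
ring teeth: 24 + 2·14 = 52
24(ω_sun−ω_arm) = −52(ω_ring−ω_arm),  ω_ring = 0, ω_sun = 1
24(1−ω_arm) = −52(0−ω_arm)  ⇒  76·ω_arm = 24  ⇒  ω_arm = 6/19
ω_out/ω_in = 6/19

6/19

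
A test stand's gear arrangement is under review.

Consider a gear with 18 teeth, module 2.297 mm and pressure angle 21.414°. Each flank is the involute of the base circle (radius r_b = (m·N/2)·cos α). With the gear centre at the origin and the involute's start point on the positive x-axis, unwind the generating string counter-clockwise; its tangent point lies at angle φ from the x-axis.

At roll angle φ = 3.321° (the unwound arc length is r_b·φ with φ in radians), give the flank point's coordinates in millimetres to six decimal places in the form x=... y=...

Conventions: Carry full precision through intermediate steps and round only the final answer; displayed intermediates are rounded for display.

x=19.278176 y=0.001249

class = single-mesh tooth geometry [base-circle involute, m = 2.297, 18T]
pitch radius r_p = m·N/2 = 2.297·18/2 = 20.673000
base radius r_b = r_p·cos α = 20.673000·cos 21.414° = 19.245873
roll angle φ = 3.321° = 0.05796238 rad
x = r_b·(cos φ + φ·sin φ) = 19.278176
y = r_b·(sin φ − φ·cos φ) = 0.001249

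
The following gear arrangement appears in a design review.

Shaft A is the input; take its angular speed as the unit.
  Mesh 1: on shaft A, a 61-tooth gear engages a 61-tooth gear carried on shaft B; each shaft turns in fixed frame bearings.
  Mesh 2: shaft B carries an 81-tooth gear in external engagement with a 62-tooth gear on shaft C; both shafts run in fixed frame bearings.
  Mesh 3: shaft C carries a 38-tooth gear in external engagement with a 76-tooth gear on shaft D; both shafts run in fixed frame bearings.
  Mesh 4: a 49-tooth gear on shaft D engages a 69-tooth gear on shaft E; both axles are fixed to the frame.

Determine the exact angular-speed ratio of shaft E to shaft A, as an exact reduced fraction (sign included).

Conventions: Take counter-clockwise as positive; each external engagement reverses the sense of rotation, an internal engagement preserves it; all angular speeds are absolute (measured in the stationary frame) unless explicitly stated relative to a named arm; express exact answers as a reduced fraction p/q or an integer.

class = fixed-axis compound train [4 meshes; 4 ratios multiply, 4 sense flips]
mesh 1 [61T→61T]: running ratio 1, sense −
mesh 2 [81T→62T]: running ratio 81/62, sense +
mesh 3 [38T→76T]: running ratio 81/124, sense −
mesh 4 [49T→69T]: running ratio 1323/2852, sense +
ω_out/ω_in = 1323/2852

1323/2852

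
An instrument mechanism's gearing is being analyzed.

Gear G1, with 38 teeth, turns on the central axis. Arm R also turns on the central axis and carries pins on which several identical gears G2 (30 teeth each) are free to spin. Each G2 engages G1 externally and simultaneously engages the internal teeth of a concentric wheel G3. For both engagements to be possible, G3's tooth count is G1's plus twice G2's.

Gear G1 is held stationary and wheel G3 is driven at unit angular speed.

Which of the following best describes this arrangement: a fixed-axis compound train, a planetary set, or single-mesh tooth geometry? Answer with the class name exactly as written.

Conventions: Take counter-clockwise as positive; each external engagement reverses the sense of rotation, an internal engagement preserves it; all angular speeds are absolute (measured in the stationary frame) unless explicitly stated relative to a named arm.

recognized (axles ride arm R): planetary set, 38/30/98 teeth
classification: planetary set

planetary set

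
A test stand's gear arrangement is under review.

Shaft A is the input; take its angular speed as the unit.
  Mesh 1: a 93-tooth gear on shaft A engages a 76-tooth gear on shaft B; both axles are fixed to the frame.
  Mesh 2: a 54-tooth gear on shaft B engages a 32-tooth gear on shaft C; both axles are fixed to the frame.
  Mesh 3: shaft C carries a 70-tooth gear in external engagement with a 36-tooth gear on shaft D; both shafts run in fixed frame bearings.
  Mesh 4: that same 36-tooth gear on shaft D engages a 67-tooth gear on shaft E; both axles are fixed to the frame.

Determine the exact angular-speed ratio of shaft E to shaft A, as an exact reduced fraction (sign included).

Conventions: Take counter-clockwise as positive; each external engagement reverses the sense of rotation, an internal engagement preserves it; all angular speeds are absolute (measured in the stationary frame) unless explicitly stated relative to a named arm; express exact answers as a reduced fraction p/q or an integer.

87885/40736

class = fixed-axis compound train [4 meshes; 4 ratios multiply, 4 sense flips]
mesh 1 [93T→76T]: running ratio 93/76, sense −
mesh 2 [54T→32T]: running ratio 2511/1216, sense +
mesh 3 [70T→36T]: running ratio 9765/2432, sense −
mesh 4 [36T→67T]: running ratio 87885/40736, sense +
ω_out/ω_in = 87885/40736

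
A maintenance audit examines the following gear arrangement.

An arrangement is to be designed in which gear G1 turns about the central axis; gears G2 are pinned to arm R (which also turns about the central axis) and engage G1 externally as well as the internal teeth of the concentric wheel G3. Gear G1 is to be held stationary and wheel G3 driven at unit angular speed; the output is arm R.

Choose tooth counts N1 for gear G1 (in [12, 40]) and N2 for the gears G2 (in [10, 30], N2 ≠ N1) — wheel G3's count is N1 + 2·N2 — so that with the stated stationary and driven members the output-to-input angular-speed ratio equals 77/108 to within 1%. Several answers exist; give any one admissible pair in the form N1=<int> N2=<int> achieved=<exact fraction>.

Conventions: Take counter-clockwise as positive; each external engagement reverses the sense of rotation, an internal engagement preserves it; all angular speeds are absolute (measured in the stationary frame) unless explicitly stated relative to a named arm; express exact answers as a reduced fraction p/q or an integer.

N1=31 N2=23 achieved=77/108

topology: planetary set — design target 77/108, arm = carrier (Willis)
Willis with ω_sun = 0: ω_arm/ω_ring = N3/(N1+N3); set equal to 77/108  ⇒  N3/N1 = (77/108)/(1 − 77/108) = 77/31
N3 = N1 + 2·N2  ⇒  N2/N1 = (N3/N1 − 1)/2 = (77/31 − 1)/2 = 23/31
smallest multiple with N1 ≥ 12 and N2 ≥ 10: k = 1  ⇒  N1 = 1·31 = 31, N2 = 1·23 = 23 (N1 ≤ 40, N2 ≤ 30, N2 ≠ N1 ✓), N3 = 31 + 2·23 = 77
check: N3/(N1+N3) with N1 = 31, N3 = 77 gives 77/108; |achieved − target| = 0 ≤ 77/10800 ✓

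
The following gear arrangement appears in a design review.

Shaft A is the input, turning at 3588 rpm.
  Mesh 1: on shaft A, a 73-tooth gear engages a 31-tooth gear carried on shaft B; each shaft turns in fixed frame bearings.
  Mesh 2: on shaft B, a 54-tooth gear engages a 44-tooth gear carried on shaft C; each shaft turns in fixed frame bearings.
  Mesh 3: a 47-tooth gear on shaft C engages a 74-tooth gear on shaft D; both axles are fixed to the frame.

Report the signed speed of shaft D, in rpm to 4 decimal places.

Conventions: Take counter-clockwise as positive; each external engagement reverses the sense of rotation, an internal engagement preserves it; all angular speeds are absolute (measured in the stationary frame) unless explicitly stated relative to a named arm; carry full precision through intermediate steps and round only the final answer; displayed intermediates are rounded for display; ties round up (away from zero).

topology: fixed-axis compound train — 3 meshes, A→D
mesh 1 [73T→31T]: ω = 3588.0000×73/31 = 8449.1613 rpm, sense flips to −
mesh 2 [54T→44T]: ω = 8449.1613×54/44 = 10369.4252 rpm, sense flips to +
mesh 3 [47T→74T]: ω = 10369.4252×47/74 = 6585.9863 rpm, sense flips to −
signed output speed = -6585.9863 rpm

-6585.9863 rpm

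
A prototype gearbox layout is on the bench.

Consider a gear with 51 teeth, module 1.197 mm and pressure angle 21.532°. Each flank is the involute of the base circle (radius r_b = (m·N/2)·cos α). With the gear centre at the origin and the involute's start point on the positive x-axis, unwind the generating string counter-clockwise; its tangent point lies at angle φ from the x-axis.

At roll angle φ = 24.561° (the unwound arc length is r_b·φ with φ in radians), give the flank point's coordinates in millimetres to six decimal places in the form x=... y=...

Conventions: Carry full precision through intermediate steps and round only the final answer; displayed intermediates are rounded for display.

x=30.883477 y=0.731921

recognized (one wheel, involute flank): single-mesh tooth geometry, m = 1.197, N = 51
pitch radius r_p = m·N/2 = 1.197·51/2 = 30.523500
base radius r_b = r_p·cos α = 30.523500·cos 21.532° = 28.393348
roll angle φ = 24.561° = 0.42867032 rad
x = r_b·(cos φ + φ·sin φ) = 30.883477
y = r_b·(sin φ − φ·cos φ) = 0.731921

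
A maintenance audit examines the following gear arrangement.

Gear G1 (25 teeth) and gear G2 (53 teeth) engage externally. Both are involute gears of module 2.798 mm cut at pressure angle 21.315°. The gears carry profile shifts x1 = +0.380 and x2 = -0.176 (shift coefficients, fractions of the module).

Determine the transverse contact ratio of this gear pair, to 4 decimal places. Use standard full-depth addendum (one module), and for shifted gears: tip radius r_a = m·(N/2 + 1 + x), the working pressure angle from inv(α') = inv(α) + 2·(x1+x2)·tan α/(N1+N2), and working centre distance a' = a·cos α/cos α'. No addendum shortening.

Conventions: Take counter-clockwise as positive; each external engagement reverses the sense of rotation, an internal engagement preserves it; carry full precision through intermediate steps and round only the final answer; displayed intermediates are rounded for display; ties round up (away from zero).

1.5527

topology: single-mesh involute geometry — m = 2.798, 25T/53T pair
base radii: r_b1 = 32.582573, r_b2 = 69.075056
tip radii: r_a1 = 38.836240, r_a2 = 76.452552
inv(α') = inv(21.315°) + 2·(+0.380-0.176)·tan α/(25+53) = 0.02020937  ⇒  α' = 22.05446°
a' = a·cos α / cos α' = 109.1220·cos 21.315°/cos 22.05446° = 109.683456
action lengths: √(r_a1²−r_b1²) = 21.133609, √(r_a2²−r_b2²) = 32.766284
base pitch p_b = π·m·cos α = 8.188894
CR = (21.133609 + 32.766284 − 109.683456·sin 22.05446°)/8.188894 = 1.552725
contact ratio ≈ 1.5527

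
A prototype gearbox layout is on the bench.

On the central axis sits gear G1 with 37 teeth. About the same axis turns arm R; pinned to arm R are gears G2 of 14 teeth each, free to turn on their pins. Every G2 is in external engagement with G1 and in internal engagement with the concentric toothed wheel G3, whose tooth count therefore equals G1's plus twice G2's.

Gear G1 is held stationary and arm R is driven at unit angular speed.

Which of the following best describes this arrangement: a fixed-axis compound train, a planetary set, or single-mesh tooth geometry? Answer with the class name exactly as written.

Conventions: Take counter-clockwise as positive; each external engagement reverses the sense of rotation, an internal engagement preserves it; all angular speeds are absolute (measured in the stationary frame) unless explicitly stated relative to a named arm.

planetary set

class = planetary set [G3 = 37+2·14 = 65; Willis about the carrier]
classification: planetary set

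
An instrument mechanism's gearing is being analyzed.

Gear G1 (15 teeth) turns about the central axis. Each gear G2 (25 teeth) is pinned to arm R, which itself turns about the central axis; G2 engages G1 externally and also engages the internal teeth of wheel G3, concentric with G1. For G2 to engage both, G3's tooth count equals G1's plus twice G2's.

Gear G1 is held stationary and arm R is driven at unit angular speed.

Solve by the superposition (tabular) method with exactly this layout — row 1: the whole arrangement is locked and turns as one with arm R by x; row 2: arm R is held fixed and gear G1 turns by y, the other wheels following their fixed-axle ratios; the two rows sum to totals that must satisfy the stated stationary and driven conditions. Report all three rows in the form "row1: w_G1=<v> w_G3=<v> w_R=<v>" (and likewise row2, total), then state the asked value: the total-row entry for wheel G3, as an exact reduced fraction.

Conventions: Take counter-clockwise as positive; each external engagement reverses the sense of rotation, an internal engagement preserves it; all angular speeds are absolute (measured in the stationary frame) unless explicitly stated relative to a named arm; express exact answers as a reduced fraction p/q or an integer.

row1: w_G1=1 w_G3=1 w_R=1
row2: w_G1=-1 w_G3=3/13 w_R=0
total: w_G1=0 w_G3=16/13 w_R=1
asked value: 16/13

planetary set (15T centre, 25T on arm, 65T internal) — Willis relation
row 1 (train locked, turned with arm): all members turn x
row 2: sun turns y, ring = −(15/65)·y, arm 0
boundary: total ω_sun = x + y = 0 and total ω_arm = x = 1  ⇒  y = -1, x = 1
row 2 ring = −(15/65)·(-1) = 3/13
totals (row 1 + row 2): sun 1 + (-1) = 0, ring 1 + 3/13 = 16/13, arm 1 + 0 = 1
asked cell (total, ring) = 16/13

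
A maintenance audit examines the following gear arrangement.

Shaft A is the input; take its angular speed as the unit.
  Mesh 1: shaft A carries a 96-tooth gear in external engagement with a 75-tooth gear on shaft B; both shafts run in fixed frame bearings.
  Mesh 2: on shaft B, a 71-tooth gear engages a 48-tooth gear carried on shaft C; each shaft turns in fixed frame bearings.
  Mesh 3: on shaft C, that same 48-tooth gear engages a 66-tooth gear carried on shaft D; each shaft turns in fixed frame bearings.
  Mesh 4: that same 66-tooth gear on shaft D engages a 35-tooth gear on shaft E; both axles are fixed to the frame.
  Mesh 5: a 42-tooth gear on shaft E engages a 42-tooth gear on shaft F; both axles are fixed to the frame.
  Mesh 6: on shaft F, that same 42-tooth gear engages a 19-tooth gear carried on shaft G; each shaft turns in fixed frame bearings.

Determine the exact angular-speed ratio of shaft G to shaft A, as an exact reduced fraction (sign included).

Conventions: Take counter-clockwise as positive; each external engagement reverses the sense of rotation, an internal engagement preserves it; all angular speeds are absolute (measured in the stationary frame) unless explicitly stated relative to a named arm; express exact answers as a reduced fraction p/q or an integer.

class = fixed-axis compound train [6 meshes; 6 ratios multiply, 6 sense flips]
mesh 1 [96T→75T]: running ratio 32/25, sense −
mesh 2 [71T→48T]: running ratio 142/75, sense +
mesh 3 [48T→66T]: running ratio 1136/825, sense −
mesh 4 [66T→35T]: running ratio 2272/875, sense +
mesh 5 [42T→42T]: running ratio 2272/875, sense −
mesh 6 [42T→19T]: running ratio 13632/2375, sense +
ω_out/ω_in = 13632/2375

13632/2375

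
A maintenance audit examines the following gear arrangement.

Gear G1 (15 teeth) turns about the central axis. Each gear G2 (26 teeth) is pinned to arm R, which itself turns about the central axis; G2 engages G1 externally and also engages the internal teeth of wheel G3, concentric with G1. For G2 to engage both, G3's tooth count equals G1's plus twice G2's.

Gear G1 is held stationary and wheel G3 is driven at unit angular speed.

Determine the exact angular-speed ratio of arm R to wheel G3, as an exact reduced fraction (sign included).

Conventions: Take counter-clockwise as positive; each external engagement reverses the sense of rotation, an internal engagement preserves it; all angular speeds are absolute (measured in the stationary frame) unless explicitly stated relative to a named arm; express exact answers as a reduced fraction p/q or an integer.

recognized (axles ride arm R): planetary set, 15/26/67 teeth
ring teeth: 15 + 2·26 = 67
15(ω_sun−ω_arm) = −67(ω_ring−ω_arm),  ω_sun = 0, ω_ring = 1
15(0−ω_arm) = −67(1−ω_arm)  ⇒  82·ω_arm = 67  ⇒  ω_arm = 67/82
ω_out/ω_in = 67/82

67/82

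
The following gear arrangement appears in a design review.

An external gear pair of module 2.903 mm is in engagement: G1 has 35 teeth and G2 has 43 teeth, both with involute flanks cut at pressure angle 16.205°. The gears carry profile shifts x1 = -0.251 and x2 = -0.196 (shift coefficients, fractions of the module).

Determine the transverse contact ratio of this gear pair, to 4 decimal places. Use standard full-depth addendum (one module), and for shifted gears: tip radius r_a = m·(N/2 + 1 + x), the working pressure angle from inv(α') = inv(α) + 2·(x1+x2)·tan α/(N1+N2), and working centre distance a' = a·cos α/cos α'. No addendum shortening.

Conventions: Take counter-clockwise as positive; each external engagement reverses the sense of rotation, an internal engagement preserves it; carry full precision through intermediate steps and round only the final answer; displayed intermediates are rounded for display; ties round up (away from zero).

2.1755

topology: single-mesh involute geometry — m = 2.903, 35T/43T pair
base radii: r_b1 = 48.784083, r_b2 = 59.934730
tip radii: r_a1 = 52.976847, r_a2 = 64.748512
inv(α') = inv(16.205°) + 2·(-0.251-0.196)·tan α/(35+43) = 0.00445992  ⇒  α' = 13.50060°
a' = a·cos α / cos α' = 113.2170·cos 16.205°/cos 13.50060° = 111.808362
action lengths: √(r_a1²−r_b1²) = 20.655739, √(r_a2²−r_b2²) = 24.498937
base pitch p_b = π·m·cos α = 8.757698
CR = (20.655739 + 24.498937 − 111.808362·sin 13.50060°)/8.757698 = 2.175502
contact ratio ≈ 2.1755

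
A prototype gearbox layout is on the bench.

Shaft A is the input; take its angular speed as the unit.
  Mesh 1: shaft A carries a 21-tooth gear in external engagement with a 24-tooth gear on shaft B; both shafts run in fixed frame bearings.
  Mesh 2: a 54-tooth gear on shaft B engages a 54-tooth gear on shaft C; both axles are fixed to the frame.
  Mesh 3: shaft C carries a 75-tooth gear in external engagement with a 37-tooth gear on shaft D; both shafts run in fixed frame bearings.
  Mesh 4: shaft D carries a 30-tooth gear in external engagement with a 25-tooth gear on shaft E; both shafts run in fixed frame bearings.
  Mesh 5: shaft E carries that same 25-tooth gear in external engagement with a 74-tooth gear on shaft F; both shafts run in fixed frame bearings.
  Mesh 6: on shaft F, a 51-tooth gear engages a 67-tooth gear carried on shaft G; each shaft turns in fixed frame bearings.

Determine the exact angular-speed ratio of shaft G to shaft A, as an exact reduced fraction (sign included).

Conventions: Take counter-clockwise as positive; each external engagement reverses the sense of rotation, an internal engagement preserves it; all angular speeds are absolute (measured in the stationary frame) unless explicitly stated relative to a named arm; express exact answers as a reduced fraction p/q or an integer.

class = fixed-axis compound train [6 meshes; 6 ratios multiply, 6 sense flips]
mesh 1 [21T→24T]: running ratio 7/8, sense −
mesh 2 [54T→54T]: running ratio 7/8, sense +
mesh 3 [75T→37T]: running ratio 525/296, sense −
mesh 4 [30T→25T]: running ratio 315/148, sense +
mesh 5 [25T→74T]: running ratio 7875/10952, sense −
mesh 6 [51T→67T]: running ratio 401625/733784, sense +
ω_out/ω_in = 401625/733784

401625/733784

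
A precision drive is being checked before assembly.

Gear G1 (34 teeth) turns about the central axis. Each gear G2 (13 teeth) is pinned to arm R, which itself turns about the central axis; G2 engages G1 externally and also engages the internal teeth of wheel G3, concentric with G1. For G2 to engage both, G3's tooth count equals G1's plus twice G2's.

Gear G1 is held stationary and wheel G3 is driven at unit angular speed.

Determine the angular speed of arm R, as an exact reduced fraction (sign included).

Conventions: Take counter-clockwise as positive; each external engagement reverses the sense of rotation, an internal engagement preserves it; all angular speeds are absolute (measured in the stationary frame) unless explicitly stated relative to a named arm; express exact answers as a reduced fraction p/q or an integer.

topology: planetary set — G1 34T / G2 13T / G3 60T, arm = carrier (Willis)
ring teeth: 34 + 2·13 = 60
34(ω_sun−ω_arm) = −60(ω_ring−ω_arm),  ω_sun = 0, ω_ring = 1
34(0−ω_arm) = −60(1−ω_arm)  ⇒  94·ω_arm = 60  ⇒  ω_arm = 30/47
exact speed ratio = 30/47

30/47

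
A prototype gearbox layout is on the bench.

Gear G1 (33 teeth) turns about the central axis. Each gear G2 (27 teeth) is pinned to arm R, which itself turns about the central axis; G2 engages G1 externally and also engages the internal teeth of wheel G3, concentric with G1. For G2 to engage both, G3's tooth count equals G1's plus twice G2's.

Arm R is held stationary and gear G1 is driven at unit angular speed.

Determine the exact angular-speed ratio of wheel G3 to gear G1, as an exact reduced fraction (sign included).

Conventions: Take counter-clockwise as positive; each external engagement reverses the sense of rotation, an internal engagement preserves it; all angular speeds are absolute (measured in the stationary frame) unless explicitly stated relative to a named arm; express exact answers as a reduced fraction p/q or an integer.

-11/29

topology: planetary set — G1 33T / G2 27T / G3 87T, arm = carrier (Willis)
ring teeth: 33 + 2·27 = 87
33(ω_sun−ω_arm) = −87(ω_ring−ω_arm),  ω_arm = 0, ω_sun = 1
ω_ring = 0 − (33/87)(1−0) = -11/29
ω_out/ω_in = -11/29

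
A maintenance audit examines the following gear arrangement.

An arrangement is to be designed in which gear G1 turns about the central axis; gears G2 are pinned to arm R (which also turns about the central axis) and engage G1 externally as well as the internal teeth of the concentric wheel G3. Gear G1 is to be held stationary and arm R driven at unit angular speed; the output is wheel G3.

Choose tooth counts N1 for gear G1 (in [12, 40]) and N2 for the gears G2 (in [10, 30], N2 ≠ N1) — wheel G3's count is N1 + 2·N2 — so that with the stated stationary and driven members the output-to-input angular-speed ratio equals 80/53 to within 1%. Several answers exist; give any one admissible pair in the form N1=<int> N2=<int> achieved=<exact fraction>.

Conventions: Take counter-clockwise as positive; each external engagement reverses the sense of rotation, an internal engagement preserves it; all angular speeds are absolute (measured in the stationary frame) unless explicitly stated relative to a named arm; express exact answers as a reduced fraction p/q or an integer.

N1=27 N2=13 achieved=80/53

topology: planetary set — design target 80/53, arm = carrier (Willis)
Willis with ω_sun = 0: ω_ring/ω_arm = (N1+N3)/N3; set equal to 80/53  ⇒  N3/N1 = 1/(80/53 − 1) = 53/27
N3 = N1 + 2·N2  ⇒  N2/N1 = (N3/N1 − 1)/2 = (53/27 − 1)/2 = 13/27
smallest multiple with N1 ≥ 12 and N2 ≥ 10: k = 1  ⇒  N1 = 1·27 = 27, N2 = 1·13 = 13 (N1 ≤ 40, N2 ≤ 30, N2 ≠ N1 ✓), N3 = 27 + 2·13 = 53
check: (N1+N3)/N3 with N1 = 27, N3 = 53 gives 80/53; |achieved − target| = 0 ≤ 4/265 ✓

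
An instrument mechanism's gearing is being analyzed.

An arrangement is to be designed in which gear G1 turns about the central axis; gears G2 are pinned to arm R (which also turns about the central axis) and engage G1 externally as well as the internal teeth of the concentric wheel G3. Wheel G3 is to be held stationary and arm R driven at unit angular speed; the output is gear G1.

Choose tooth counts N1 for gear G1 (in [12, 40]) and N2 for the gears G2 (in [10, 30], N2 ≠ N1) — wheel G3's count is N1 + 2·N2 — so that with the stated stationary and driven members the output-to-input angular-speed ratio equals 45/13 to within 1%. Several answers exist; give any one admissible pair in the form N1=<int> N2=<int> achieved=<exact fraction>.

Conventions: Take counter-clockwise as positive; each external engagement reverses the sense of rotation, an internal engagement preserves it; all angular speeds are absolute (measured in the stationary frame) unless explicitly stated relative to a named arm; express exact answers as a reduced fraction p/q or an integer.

topology: planetary set — design target 45/13, arm = carrier (Willis)
Willis with ω_ring = 0: ω_sun/ω_arm = (N1+N3)/N1; set equal to 45/13  ⇒  N3/N1 = 45/13 − 1 = 32/13
N3 = N1 + 2·N2  ⇒  N2/N1 = (N3/N1 − 1)/2 = (32/13 − 1)/2 = 19/26
smallest multiple with N1 ≥ 12 and N2 ≥ 10: k = 1  ⇒  N1 = 1·26 = 26, N2 = 1·19 = 19 (N1 ≤ 40, N2 ≤ 30, N2 ≠ N1 ✓), N3 = 26 + 2·19 = 64
check: (N1+N3)/N1 with N1 = 26, N3 = 64 gives 45/13; |achieved − target| = 0 ≤ 9/260 ✓

N1=26 N2=19 achieved=45/13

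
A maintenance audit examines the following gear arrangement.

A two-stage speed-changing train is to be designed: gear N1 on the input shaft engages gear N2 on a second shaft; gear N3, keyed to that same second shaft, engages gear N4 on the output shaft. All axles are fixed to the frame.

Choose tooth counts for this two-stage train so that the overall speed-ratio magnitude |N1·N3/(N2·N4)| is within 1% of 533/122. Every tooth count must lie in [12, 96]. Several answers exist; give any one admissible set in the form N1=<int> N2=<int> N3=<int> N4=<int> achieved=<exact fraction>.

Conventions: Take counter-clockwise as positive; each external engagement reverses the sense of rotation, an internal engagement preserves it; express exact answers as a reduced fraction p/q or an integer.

topology: fixed-axis compound train — 2 stages, target 533/122
target = 533/122 in lowest terms: an exact hit needs N1·N3 = k·533 and N2·N4 = k·122 for one integer k, every count in [12, 96]; additionally prefer no 1:1 stage (N1 ≠ N2, N3 ≠ N4)
k = 1…5: no 1:1-free in-range split of k·533 and k·122 into factor pairs; take k = 6
k = 6: N1·N3 = 3198 = 39·82, N2·N4 = 732 = 12·61
achieved = 39·82/(12·61) = 533/122; |achieved − target| = 0 ≤ 533/12200 ✓

N1=39 N2=12 N3=82 N4=61 achieved=533/122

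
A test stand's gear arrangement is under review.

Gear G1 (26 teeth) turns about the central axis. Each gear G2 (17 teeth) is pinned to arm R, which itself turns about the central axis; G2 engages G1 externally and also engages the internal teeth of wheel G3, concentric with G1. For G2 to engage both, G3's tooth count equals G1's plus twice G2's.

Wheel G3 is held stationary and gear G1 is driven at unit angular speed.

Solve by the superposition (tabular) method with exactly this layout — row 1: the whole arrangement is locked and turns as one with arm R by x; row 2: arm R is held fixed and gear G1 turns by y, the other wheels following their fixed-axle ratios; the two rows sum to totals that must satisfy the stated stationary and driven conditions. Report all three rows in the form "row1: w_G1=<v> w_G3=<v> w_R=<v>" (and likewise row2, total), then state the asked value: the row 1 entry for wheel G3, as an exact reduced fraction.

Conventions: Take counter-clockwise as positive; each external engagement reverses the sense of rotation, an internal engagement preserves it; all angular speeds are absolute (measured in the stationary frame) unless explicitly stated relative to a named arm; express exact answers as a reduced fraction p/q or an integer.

row1: w_G1=13/43 w_G3=13/43 w_R=13/43
row2: w_G1=30/43 w_G3=-13/43 w_R=0
total: w_G1=1 w_G3=0 w_R=13/43
asked value: 13/43

class = planetary set [G3 = 26+2·17 = 60; Willis about the carrier]
row 1 (train locked, turned with arm): all members turn x
row 2: sun turns y, ring = −(26/60)·y, arm 0
boundary: total ω_ring = x − (26/60)·y = 0 and total ω_sun = x + y = 1  ⇒  y = 30/43, x = 13/43
row 2 ring = −(26/60)·30/43 = -13/43
totals (row 1 + row 2): sun 13/43 + 30/43 = 1, ring 13/43 + (-13/43) = 0, arm 13/43 + 0 = 13/43
asked cell (row1, ring) = 13/43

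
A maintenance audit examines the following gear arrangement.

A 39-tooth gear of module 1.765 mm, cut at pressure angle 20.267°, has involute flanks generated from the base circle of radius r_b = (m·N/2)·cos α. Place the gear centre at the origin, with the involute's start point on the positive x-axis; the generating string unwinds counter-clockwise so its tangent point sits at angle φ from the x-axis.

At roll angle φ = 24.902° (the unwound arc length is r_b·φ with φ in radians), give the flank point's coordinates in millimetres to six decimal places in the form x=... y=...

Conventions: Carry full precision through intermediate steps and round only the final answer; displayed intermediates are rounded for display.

x=35.193577 y=0.866983

recognized (one wheel, involute flank): single-mesh tooth geometry, m = 1.765, N = 39
pitch radius r_p = m·N/2 = 1.765·39/2 = 34.417500
base radius r_b = r_p·cos α = 34.417500·cos 20.267° = 32.286664
roll angle φ = 24.902° = 0.43462189 rad
x = r_b·(cos φ + φ·sin φ) = 35.193577
y = r_b·(sin φ − φ·cos φ) = 0.866983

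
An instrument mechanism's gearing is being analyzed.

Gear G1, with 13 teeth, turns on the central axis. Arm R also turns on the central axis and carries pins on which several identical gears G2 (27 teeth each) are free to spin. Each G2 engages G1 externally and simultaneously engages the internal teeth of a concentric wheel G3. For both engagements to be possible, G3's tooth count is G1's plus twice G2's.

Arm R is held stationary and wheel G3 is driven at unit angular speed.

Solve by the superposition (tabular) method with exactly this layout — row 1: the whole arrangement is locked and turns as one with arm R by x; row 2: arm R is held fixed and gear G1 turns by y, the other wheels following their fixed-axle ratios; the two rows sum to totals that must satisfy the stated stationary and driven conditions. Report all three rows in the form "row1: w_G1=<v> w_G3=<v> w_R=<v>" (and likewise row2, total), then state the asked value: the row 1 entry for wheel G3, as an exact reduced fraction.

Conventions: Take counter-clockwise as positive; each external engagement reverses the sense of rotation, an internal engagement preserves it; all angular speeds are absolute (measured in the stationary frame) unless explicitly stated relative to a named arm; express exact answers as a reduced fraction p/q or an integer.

topology: planetary set — G1 13T / G2 27T / G3 67T, arm = carrier (Willis)
row 1 (train locked, turned with arm): all members turn x
superposition row 2 [arm held]: sun y, ring −(13/67)·y, arm 0
boundary: total ω_arm = x = 0 and total ω_ring = x − (13/67)·y = 1  ⇒  y = -67/13, x = 0
row 2 ring = −(13/67)·(-67/13) = 1
totals (row 1 + row 2): sun 0 + (-67/13) = -67/13, ring 0 + 1 = 1, arm 0 + 0 = 0
asked cell (row1, ring) = 0

row1: w_G1=0 w_G3=0 w_R=0
row2: w_G1=-67/13 w_G3=1 w_R=0
total: w_G1=-67/13 w_G3=1 w_R=0
asked value: 0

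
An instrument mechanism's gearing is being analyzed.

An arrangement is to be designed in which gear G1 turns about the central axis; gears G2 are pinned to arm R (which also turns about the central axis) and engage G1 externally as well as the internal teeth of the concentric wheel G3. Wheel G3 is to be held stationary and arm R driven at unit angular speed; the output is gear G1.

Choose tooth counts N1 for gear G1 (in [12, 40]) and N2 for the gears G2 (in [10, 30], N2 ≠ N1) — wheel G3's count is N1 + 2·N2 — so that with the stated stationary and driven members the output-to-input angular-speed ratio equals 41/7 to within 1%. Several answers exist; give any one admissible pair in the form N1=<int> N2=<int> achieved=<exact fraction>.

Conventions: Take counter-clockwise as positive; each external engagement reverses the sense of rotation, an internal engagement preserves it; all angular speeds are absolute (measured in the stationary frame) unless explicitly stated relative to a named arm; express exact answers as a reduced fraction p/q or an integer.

N1=14 N2=27 achieved=41/7

planetary set to be sized for 41/7 (Willis relation)
Willis with ω_ring = 0: ω_sun/ω_arm = (N1+N3)/N1; set equal to 41/7  ⇒  N3/N1 = 41/7 − 1 = 34/7
N3 = N1 + 2·N2  ⇒  N2/N1 = (N3/N1 − 1)/2 = (34/7 − 1)/2 = 27/14
smallest multiple with N1 ≥ 12 and N2 ≥ 10: k = 1  ⇒  N1 = 1·14 = 14, N2 = 1·27 = 27 (N1 ≤ 40, N2 ≤ 30, N2 ≠ N1 ✓), N3 = 14 + 2·27 = 68
check: (N1+N3)/N1 with N1 = 14, N3 = 68 gives 41/7; |achieved − target| = 0 ≤ 41/700 ✓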